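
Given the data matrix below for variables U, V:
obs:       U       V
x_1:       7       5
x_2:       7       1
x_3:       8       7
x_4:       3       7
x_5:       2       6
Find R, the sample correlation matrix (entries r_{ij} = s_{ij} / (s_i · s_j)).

Step 1 — column means:
  mean(U) = (7 + 7 + 8 + 3 + 2) / 5 = 27/5 = 5.4
  mean(V) = (5 + 1 + 7 + 7 + 6) / 5 = 26/5 = 5.2

Step 2 — sample variances and covariances s[i,j] = (1/(n-1)) · Σ_k (x_{k,i} - mean_i) · (x_{k,j} - mean_j), with n-1 = 4:
  s[U,U] = ((1.6)·(1.6) + (1.6)·(1.6) + (2.6)·(2.6) + (-2.4)·(-2.4) + (-3.4)·(-3.4)) / 4 = 29.2/4 = 7.3
  s[U,V] = ((1.6)·(-0.2) + (1.6)·(-4.2) + (2.6)·(1.8) + (-2.4)·(1.8) + (-3.4)·(0.8)) / 4 = -9.4/4 = -2.35
  s[V,V] = ((-0.2)·(-0.2) + (-4.2)·(-4.2) + (1.8)·(1.8) + (1.8)·(1.8) + (0.8)·(0.8)) / 4 = 24.8/4 = 6.2
  Sample standard deviations s_i = √(s[i,i]):
  s(U) = √(7.3) = 2.7019
  s(V) = √(6.2) = 2.49

Step 3 — r_{ij} = s_{ij} / (s_i · s_j):
  r[U,U] = 1 (diagonal).
  r[U,V] = -2.35 / (2.7019 · 2.49) = -2.35 / 6.7276 = -0.3493
  r[V,V] = 1 (diagonal).

R is symmetric with unit diagonal. Assembling:

R = [[1, -0.3493],
 [-0.3493, 1]]


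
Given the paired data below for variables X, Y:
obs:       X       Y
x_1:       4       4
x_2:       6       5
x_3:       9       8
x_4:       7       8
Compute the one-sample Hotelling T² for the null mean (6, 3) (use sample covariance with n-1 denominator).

Step 1 — sample mean vector:
  mean(X) = (4 + 6 + 9 + 7) / 4 = 26/4 = 6.5
  mean(Y) = (4 + 5 + 8 + 8) / 4 = 25/4 = 6.25
  x̄ = (6.5, 6.25),  deviation x̄ - mu_0 = (6.5, 6.25) - (6, 3) = (0.5, 3.25).

Step 2 — sample covariance matrix, S[i,j] = (1/(n-1)) · Σ_k (x_{k,i} - mean_i) · (x_{k,j} - mean_j), divisor n-1 = 3:
  S[X,X] = ((-2.5)·(-2.5) + (-0.5)·(-0.5) + (2.5)·(2.5) + (0.5)·(0.5)) / 3 = 13/3 = 4.3333
  S[X,Y] = ((-2.5)·(-2.25) + (-0.5)·(-1.25) + (2.5)·(1.75) + (0.5)·(1.75)) / 3 = 11.5/3 = 3.8333
  S[Y,Y] = ((-2.25)·(-2.25) + (-1.25)·(-1.25) + (1.75)·(1.75) + (1.75)·(1.75)) / 3 = 12.75/3 = 4.25
  S = [[4.3333, 3.8333],
 [3.8333, 4.25]].

Step 3 — invert S. det(S) = 4.3333·4.25 - (3.8333)² = 3.7222.
  S^{-1} = (1/det) · [[d, -b], [-b, a]] = [[1.1418, -1.0299],
 [-1.0299, 1.1642]].

Step 4 — quadratic form (x̄ - mu_0)^T · S^{-1} · (x̄ - mu_0):
  S^{-1} · (x̄ - mu_0) = (-2.7761, 3.2687),
  (x̄ - mu_0)^T · [...] = (0.5)·(-2.7761) + (3.25)·(3.2687) = 9.2351.

Step 5 — scale by n: T² = 4 · 9.2351 = 36.9403.

T² ≈ 36.9403


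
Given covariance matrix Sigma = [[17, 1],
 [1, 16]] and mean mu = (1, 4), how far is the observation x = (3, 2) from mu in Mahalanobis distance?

Step 1 — centre the observation: (x - mu) = (2, -2).

Step 2 — invert Sigma. det(Sigma) = 17·16 - (1)² = 271.
  Sigma^{-1} = (1/det) · [[d, -b], [-b, a]] = [[0.059, -0.0037],
 [-0.0037, 0.0627]].

Step 3 — form the quadratic (x - mu)^T · Sigma^{-1} · (x - mu):
  Sigma^{-1} · (x - mu) = (0.1255, -0.1328).
  (x - mu)^T · [Sigma^{-1} · (x - mu)] = (2)·(0.1255) + (-2)·(-0.1328) = 0.5166.

Step 4 — take square root: d = √(0.5166) ≈ 0.7188.

d(x, mu) = √(0.5166) ≈ 0.7188


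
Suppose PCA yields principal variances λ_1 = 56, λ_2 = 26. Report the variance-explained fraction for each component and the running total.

Step 1 — total variance = trace(Sigma) = Σ λ_i = 56 + 26 = 82.

Step 2 — fraction explained by component i = λ_i / Σ λ:
  PC1: 56/82 = 0.6829
  PC2: 26/82 = 0.3171

Step 3 — cumulative fraction after k components = (λ_1 + ... + λ_k) / Σ λ:
  k = 1: 56/82 = 0.6829
  k = 2: (56 + 26)/82 = 82/82 = 1

Summary (fraction, with percent):

explained: PC1 0.6829 (68.29%), PC2 0.3171 (31.71%);  cumulative: 0.6829, 1


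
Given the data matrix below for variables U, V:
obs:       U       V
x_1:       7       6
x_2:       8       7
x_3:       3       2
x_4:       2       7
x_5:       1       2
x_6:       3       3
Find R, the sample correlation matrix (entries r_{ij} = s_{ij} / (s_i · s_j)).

Step 1 — column means:
  mean(U) = (7 + 8 + 3 + 2 + 1 + 3) / 6 = 24/6 = 4
  mean(V) = (6 + 7 + 2 + 7 + 2 + 3) / 6 = 27/6 = 4.5

Step 2 — sample variances and covariances s[i,j] = (1/(n-1)) · Σ_k (x_{k,i} - mean_i) · (x_{k,j} - mean_j), with n-1 = 5:
  s[U,U] = ((3)·(3) + (4)·(4) + (-1)·(-1) + (-2)·(-2) + (-3)·(-3) + (-1)·(-1)) / 5 = 40/5 = 8
  s[U,V] = ((3)·(1.5) + (4)·(2.5) + (-1)·(-2.5) + (-2)·(2.5) + (-3)·(-2.5) + (-1)·(-1.5)) / 5 = 21/5 = 4.2
  s[V,V] = ((1.5)·(1.5) + (2.5)·(2.5) + (-2.5)·(-2.5) + (2.5)·(2.5) + (-2.5)·(-2.5) + (-1.5)·(-1.5)) / 5 = 29.5/5 = 5.9
  Sample standard deviations s_i = √(s[i,i]):
  s(U) = √(8) = 2.8284
  s(V) = √(5.9) = 2.429

Step 3 — r_{ij} = s_{ij} / (s_i · s_j):
  r[U,U] = 1 (diagonal).
  r[U,V] = 4.2 / (2.8284 · 2.429) = 4.2 / 6.8702 = 0.6113
  r[V,V] = 1 (diagonal).

R is symmetric with unit diagonal. Assembling:

R = [[1, 0.6113],
 [0.6113, 1]]


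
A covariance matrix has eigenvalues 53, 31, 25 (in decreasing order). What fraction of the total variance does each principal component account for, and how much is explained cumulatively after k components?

Step 1 — total variance = trace(Sigma) = Σ λ_i = 53 + 31 + 25 = 109.

Step 2 — fraction explained by component i = λ_i / Σ λ:
  PC1: 53/109 = 0.4862
  PC2: 31/109 = 0.2844
  PC3: 25/109 = 0.2294

Step 3 — cumulative fraction after k components = (λ_1 + ... + λ_k) / Σ λ:
  k = 1: 53/109 = 0.4862
  k = 2: (53 + 31)/109 = 84/109 = 0.7706
  k = 3: (53 + 31 + 25)/109 = 109/109 = 1

Summary (fraction, with percent):

explained: PC1 0.4862 (48.62%), PC2 0.2844 (28.44%), PC3 0.2294 (22.94%);  cumulative: 0.4862, 0.7706, 1


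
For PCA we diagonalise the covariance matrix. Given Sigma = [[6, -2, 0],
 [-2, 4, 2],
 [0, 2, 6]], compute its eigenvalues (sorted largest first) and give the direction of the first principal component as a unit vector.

Step 1 — characteristic polynomial p(λ) = det(λI - Sigma) = λ³ - tr·λ² + c_1·λ - det, where tr = trace, c_1 = sum of the principal 2×2 minors, det = det(Sigma):
  tr = 6 + 4 + 6 = 16,
  c_1 = (6·4 - (-2)²) + (6·6 - (0)²) + (4·6 - (2)²) = 20 + 36 + 20 = 76,
  det = 6·(4·6 - (2)²) - (-2)·((-2)·6 - (2)·(0)) + (0)·((-2)·(2) - 4·(0)) = 6·(20) - (-2)·(-12) + (0)·(-4) = 96.
  So p(λ) = λ³ - 16λ² + 76λ - 96.
Step 2 — look for an integer root (rational root theorem: any rational root is an integer divisor of 96). Testing λ = 2:
  p(2) = 8 - 64 + 152 - 96 = 0  ✓
  Dividing out (λ - 2): p(λ) = (λ - 2)(λ² - 14λ + 48).
Step 3 — remaining eigenvalues from the quadratic λ² - 14λ + 48 = 0:
  Δ = 14² - 4·48 = 196 - 192 = 4,  λ = (14 ± √4)/2 = (14 ± 2)/2 = 8 or 6.
  Sorted: λ_1 = 8,  λ_2 = 6,  λ_3 = 2  (check: sum = 16 = tr ✓).

Step 4 — unit eigenvector for λ_1 = 8: v spans the null space of (Sigma - λ_1 I), whose rows are
  r_1 = (-2, -2, 0),  r_2 = (-2, -4, 2),  r_3 = (0, 2, -2).
  v is orthogonal to every row, so take v ∝ r_1 × r_2 = ((-2)·(2) - (0)·(-4), (0)·(-2) - (-2)·(2), (-2)·(-4) - (-2)·(-2)) = (-4, 4, 4).
  Rescale (divide by 4; multiply by -1 so the first nonzero entry is positive): u = (1, -1, -1).
  ||u|| = √((1)² + (-1)² + (-1)²) = √(3) ≈ 1.7321,  v_1 = u/||u|| ≈ (0.5774, -0.5774, -0.5774) (||v_1|| = 1).

λ_1 = 8,  λ_2 = 6,  λ_3 = 2;  v_1 ≈ (0.5774, -0.5774, -0.5774)


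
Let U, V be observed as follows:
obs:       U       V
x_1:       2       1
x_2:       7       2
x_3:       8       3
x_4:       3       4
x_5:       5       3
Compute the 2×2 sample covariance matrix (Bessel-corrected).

Step 1 — column means:
  mean(U) = (2 + 7 + 8 + 3 + 5) / 5 = 25/5 = 5
  mean(V) = (1 + 2 + 3 + 4 + 3) / 5 = 13/5 = 2.6

Step 2 — sample covariance S[i,j] = (1/(n-1)) · Σ_k (x_{k,i} - mean_i) · (x_{k,j} - mean_j), with n-1 = 4.
  S[U,U] = ((-3)·(-3) + (2)·(2) + (3)·(3) + (-2)·(-2) + (0)·(0)) / 4 = 26/4 = 6.5
  S[U,V] = ((-3)·(-1.6) + (2)·(-0.6) + (3)·(0.4) + (-2)·(1.4) + (0)·(0.4)) / 4 = 2/4 = 0.5
  S[V,V] = ((-1.6)·(-1.6) + (-0.6)·(-0.6) + (0.4)·(0.4) + (1.4)·(1.4) + (0.4)·(0.4)) / 4 = 5.2/4 = 1.3

S is symmetric (S[j,i] = S[i,j]). Assembling:

S = [[6.5, 0.5],
 [0.5, 1.3]]


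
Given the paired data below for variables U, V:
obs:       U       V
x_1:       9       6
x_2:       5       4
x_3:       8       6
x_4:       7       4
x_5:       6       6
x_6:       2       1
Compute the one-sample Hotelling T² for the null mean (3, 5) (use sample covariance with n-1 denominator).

Step 1 — sample mean vector:
  mean(U) = (9 + 5 + 8 + 7 + 6 + 2) / 6 = 37/6 = 6.1667
  mean(V) = (6 + 4 + 6 + 4 + 6 + 1) / 6 = 27/6 = 4.5
  x̄ = (6.1667, 4.5),  deviation x̄ - mu_0 = (6.1667, 4.5) - (3, 5) = (3.1667, -0.5).

Step 2 — sample covariance matrix, S[i,j] = (1/(n-1)) · Σ_k (x_{k,i} - mean_i) · (x_{k,j} - mean_j), divisor n-1 = 5:
  S[U,U] = ((2.8333)·(2.8333) + (-1.1667)·(-1.1667) + (1.8333)·(1.8333) + (0.8333)·(0.8333) + (-0.1667)·(-0.1667) + (-4.1667)·(-4.1667)) / 5 = 30.8333/5 = 6.1667
  S[U,V] = ((2.8333)·(1.5) + (-1.1667)·(-0.5) + (1.8333)·(1.5) + (0.8333)·(-0.5) + (-0.1667)·(1.5) + (-4.1667)·(-3.5)) / 5 = 21.5/5 = 4.3
  S[V,V] = ((1.5)·(1.5) + (-0.5)·(-0.5) + (1.5)·(1.5) + (-0.5)·(-0.5) + (1.5)·(1.5) + (-3.5)·(-3.5)) / 5 = 19.5/5 = 3.9
  S = [[6.1667, 4.3],
 [4.3, 3.9]].

Step 3 — invert S. det(S) = 6.1667·3.9 - (4.3)² = 5.56.
  S^{-1} = (1/det) · [[d, -b], [-b, a]] = [[0.7014, -0.7734],
 [-0.7734, 1.1091]].

Step 4 — quadratic form (x̄ - mu_0)^T · S^{-1} · (x̄ - mu_0):
  S^{-1} · (x̄ - mu_0) = (2.6079, -3.0036),
  (x̄ - mu_0)^T · [...] = (3.1667)·(2.6079) + (-0.5)·(-3.0036) = 9.7602.

Step 5 — scale by n: T² = 6 · 9.7602 = 58.5612.

T² ≈ 58.5612


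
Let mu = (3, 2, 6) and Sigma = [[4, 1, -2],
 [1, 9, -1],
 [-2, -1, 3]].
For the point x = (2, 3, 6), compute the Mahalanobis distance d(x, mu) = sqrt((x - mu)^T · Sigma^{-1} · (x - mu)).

Step 1 — centre the observation: (x - mu) = (-1, 1, 0).

Step 2 — invert Sigma (cofactor / det for 3×3, or solve directly):
  Sigma^{-1} = [[0.3768, -0.0145, 0.2464],
 [-0.0145, 0.1159, 0.029],
 [0.2464, 0.029, 0.5072]].

Step 3 — form the quadratic (x - mu)^T · Sigma^{-1} · (x - mu):
  Sigma^{-1} · (x - mu) = (-0.3913, 0.1304, -0.2174).
  (x - mu)^T · [Sigma^{-1} · (x - mu)] = (-1)·(-0.3913) + (1)·(0.1304) + (0)·(-0.2174) = 0.5217.

Step 4 — take square root: d = √(0.5217) ≈ 0.7223.

d(x, mu) = √(0.5217) ≈ 0.7223


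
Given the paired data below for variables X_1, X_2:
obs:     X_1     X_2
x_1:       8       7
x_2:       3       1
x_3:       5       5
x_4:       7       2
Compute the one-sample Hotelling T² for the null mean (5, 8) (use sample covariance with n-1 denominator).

Step 1 — sample mean vector:
  mean(X_1) = (8 + 3 + 5 + 7) / 4 = 23/4 = 5.75
  mean(X_2) = (7 + 1 + 5 + 2) / 4 = 15/4 = 3.75
  x̄ = (5.75, 3.75),  deviation x̄ - mu_0 = (5.75, 3.75) - (5, 8) = (0.75, -4.25).

Step 2 — sample covariance matrix, S[i,j] = (1/(n-1)) · Σ_k (x_{k,i} - mean_i) · (x_{k,j} - mean_j), divisor n-1 = 3:
  S[X_1,X_1] = ((2.25)·(2.25) + (-2.75)·(-2.75) + (-0.75)·(-0.75) + (1.25)·(1.25)) / 3 = 14.75/3 = 4.9167
  S[X_1,X_2] = ((2.25)·(3.25) + (-2.75)·(-2.75) + (-0.75)·(1.25) + (1.25)·(-1.75)) / 3 = 11.75/3 = 3.9167
  S[X_2,X_2] = ((3.25)·(3.25) + (-2.75)·(-2.75) + (1.25)·(1.25) + (-1.75)·(-1.75)) / 3 = 22.75/3 = 7.5833
  S = [[4.9167, 3.9167],
 [3.9167, 7.5833]].

Step 3 — invert S. det(S) = 4.9167·7.5833 - (3.9167)² = 21.9444.
  S^{-1} = (1/det) · [[d, -b], [-b, a]] = [[0.3456, -0.1785],
 [-0.1785, 0.2241]].

Step 4 — quadratic form (x̄ - mu_0)^T · S^{-1} · (x̄ - mu_0):
  S^{-1} · (x̄ - mu_0) = (1.0177, -1.0861),
  (x̄ - mu_0)^T · [...] = (0.75)·(1.0177) + (-4.25)·(-1.0861) = 5.3791.

Step 5 — scale by n: T² = 4 · 5.3791 = 21.5165.

T² ≈ 21.5165


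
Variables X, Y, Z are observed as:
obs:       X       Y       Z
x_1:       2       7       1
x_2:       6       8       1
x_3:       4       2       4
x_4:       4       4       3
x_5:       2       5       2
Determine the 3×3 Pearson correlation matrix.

Step 1 — column means:
  mean(X) = (2 + 6 + 4 + 4 + 2) / 5 = 18/5 = 3.6
  mean(Y) = (7 + 8 + 2 + 4 + 5) / 5 = 26/5 = 5.2
  mean(Z) = (1 + 1 + 4 + 3 + 2) / 5 = 11/5 = 2.2

Step 2 — sample variances and covariances s[i,j] = (1/(n-1)) · Σ_k (x_{k,i} - mean_i) · (x_{k,j} - mean_j), with n-1 = 4:
  s[X,X] = ((-1.6)·(-1.6) + (2.4)·(2.4) + (0.4)·(0.4) + (0.4)·(0.4) + (-1.6)·(-1.6)) / 4 = 11.2/4 = 2.8
  s[X,Y] = ((-1.6)·(1.8) + (2.4)·(2.8) + (0.4)·(-3.2) + (0.4)·(-1.2) + (-1.6)·(-0.2)) / 4 = 2.4/4 = 0.6
  s[X,Z] = ((-1.6)·(-1.2) + (2.4)·(-1.2) + (0.4)·(1.8) + (0.4)·(0.8) + (-1.6)·(-0.2)) / 4 = 0.4/4 = 0.1
  s[Y,Y] = ((1.8)·(1.8) + (2.8)·(2.8) + (-3.2)·(-3.2) + (-1.2)·(-1.2) + (-0.2)·(-0.2)) / 4 = 22.8/4 = 5.7
  s[Y,Z] = ((1.8)·(-1.2) + (2.8)·(-1.2) + (-3.2)·(1.8) + (-1.2)·(0.8) + (-0.2)·(-0.2)) / 4 = -12.2/4 = -3.05
  s[Z,Z] = ((-1.2)·(-1.2) + (-1.2)·(-1.2) + (1.8)·(1.8) + (0.8)·(0.8) + (-0.2)·(-0.2)) / 4 = 6.8/4 = 1.7
  Sample standard deviations s_i = √(s[i,i]):
  s(X) = √(2.8) = 1.6733
  s(Y) = √(5.7) = 2.3875
  s(Z) = √(1.7) = 1.3038

Step 3 — r_{ij} = s_{ij} / (s_i · s_j):
  r[X,X] = 1 (diagonal).
  r[X,Y] = 0.6 / (1.6733 · 2.3875) = 0.6 / 3.995 = 0.1502
  r[X,Z] = 0.1 / (1.6733 · 1.3038) = 0.1 / 2.1817 = 0.0458
  r[Y,Y] = 1 (diagonal).
  r[Y,Z] = -3.05 / (2.3875 · 1.3038) = -3.05 / 3.1129 = -0.9798
  r[Z,Z] = 1 (diagonal).

R is symmetric with unit diagonal. Assembling:

R = [[1, 0.1502, 0.0458],
 [0.1502, 1, -0.9798],
 [0.0458, -0.9798, 1]]


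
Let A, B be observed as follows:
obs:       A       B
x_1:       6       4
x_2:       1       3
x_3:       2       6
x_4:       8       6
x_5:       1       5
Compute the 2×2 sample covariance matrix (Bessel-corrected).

Step 1 — column means:
  mean(A) = (6 + 1 + 2 + 8 + 1) / 5 = 18/5 = 3.6
  mean(B) = (4 + 3 + 6 + 6 + 5) / 5 = 24/5 = 4.8

Step 2 — sample covariance S[i,j] = (1/(n-1)) · Σ_k (x_{k,i} - mean_i) · (x_{k,j} - mean_j), with n-1 = 4.
  S[A,A] = ((2.4)·(2.4) + (-2.6)·(-2.6) + (-1.6)·(-1.6) + (4.4)·(4.4) + (-2.6)·(-2.6)) / 4 = 41.2/4 = 10.3
  S[A,B] = ((2.4)·(-0.8) + (-2.6)·(-1.8) + (-1.6)·(1.2) + (4.4)·(1.2) + (-2.6)·(0.2)) / 4 = 5.6/4 = 1.4
  S[B,B] = ((-0.8)·(-0.8) + (-1.8)·(-1.8) + (1.2)·(1.2) + (1.2)·(1.2) + (0.2)·(0.2)) / 4 = 6.8/4 = 1.7

S is symmetric (S[j,i] = S[i,j]). Assembling:

S = [[10.3, 1.4],
 [1.4, 1.7]]


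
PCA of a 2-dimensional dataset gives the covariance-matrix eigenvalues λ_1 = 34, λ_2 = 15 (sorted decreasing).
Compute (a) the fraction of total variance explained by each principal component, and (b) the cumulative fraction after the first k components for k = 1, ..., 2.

Step 1 — total variance = trace(Sigma) = Σ λ_i = 34 + 15 = 49.

Step 2 — fraction explained by component i = λ_i / Σ λ:
  PC1: 34/49 = 0.6939
  PC2: 15/49 = 0.3061

Step 3 — cumulative fraction after k components = (λ_1 + ... + λ_k) / Σ λ:
  k = 1: 34/49 = 0.6939
  k = 2: (34 + 15)/49 = 49/49 = 1

Summary (fraction, with percent):

explained: PC1 0.6939 (69.39%), PC2 0.3061 (30.61%);  cumulative: 0.6939, 1


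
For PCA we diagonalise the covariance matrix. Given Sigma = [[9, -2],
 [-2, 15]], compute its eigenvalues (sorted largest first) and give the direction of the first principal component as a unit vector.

Step 1 — characteristic polynomial of 2×2 Sigma:
  det(Sigma - λI) = λ² - trace · λ + det = 0.
  trace = 9 + 15 = 24, det = 9·15 - (-2)² = 131.
Step 2 — discriminant:
  Δ = trace² - 4·det = 576 - 524 = 52.
Step 3 — eigenvalues:
  λ = (trace ± √Δ)/2 = (24 ± 7.2111)/2,
  λ_1 = 15.6056,  λ_2 = 8.3944.

Step 4 — unit eigenvector for λ_1: solve (Sigma - λ_1 I)v = 0. First row:
  (9 - 15.6056)·v_x + (-2)·v_y = 0, i.e. (-6.6056)·v_x + (-2)·v_y = 0,
  so v ∝ (b, λ_1 - a) = (-2, 6.6056); multiply by -1 so the first entry is positive: u = (2, -6.6056).
  ||u|| = √((2)² + (-6.6056)²) = √(47.6333) ≈ 6.9017,
  v_1 = u/||u|| ≈ (0.2898, -0.9571) (||v_1|| = 1).

λ_1 = 15.6056,  λ_2 = 8.3944;  v_1 ≈ (0.2898, -0.9571)


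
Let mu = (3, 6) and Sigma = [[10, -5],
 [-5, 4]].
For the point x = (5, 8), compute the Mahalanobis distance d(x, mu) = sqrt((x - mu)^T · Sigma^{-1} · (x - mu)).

Step 1 — centre the observation: (x - mu) = (2, 2).

Step 2 — invert Sigma. det(Sigma) = 10·4 - (-5)² = 15.
  Sigma^{-1} = (1/det) · [[d, -b], [-b, a]] = [[0.2667, 0.3333],
 [0.3333, 0.6667]].

Step 3 — form the quadratic (x - mu)^T · Sigma^{-1} · (x - mu):
  Sigma^{-1} · (x - mu) = (1.2, 2).
  (x - mu)^T · [Sigma^{-1} · (x - mu)] = (2)·(1.2) + (2)·(2) = 6.4.

Step 4 — take square root: d = √(6.4) ≈ 2.5298.

d(x, mu) = √(6.4) ≈ 2.5298


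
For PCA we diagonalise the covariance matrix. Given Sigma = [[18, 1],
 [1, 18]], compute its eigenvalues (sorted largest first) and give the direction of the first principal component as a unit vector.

Step 1 — characteristic polynomial of 2×2 Sigma:
  det(Sigma - λI) = λ² - trace · λ + det = 0.
  trace = 18 + 18 = 36, det = 18·18 - (1)² = 323.
Step 2 — discriminant:
  Δ = trace² - 4·det = 1296 - 1292 = 4.
Step 3 — eigenvalues:
  λ = (trace ± √Δ)/2 = (36 ± 2)/2,
  λ_1 = 19,  λ_2 = 17.

Step 4 — unit eigenvector for λ_1: solve (Sigma - λ_1 I)v = 0. First row:
  (18 - 19)·v_x + (1)·v_y = 0, i.e. (-1)·v_x + (1)·v_y = 0,
  so v ∝ (b, λ_1 - a) = (1, 1) = u.
  ||u|| = √((1)² + (1)²) = √(2) ≈ 1.4142,
  v_1 = u/||u|| ≈ (0.7071, 0.7071) (||v_1|| = 1).

λ_1 = 19,  λ_2 = 17;  v_1 ≈ (0.7071, 0.7071)


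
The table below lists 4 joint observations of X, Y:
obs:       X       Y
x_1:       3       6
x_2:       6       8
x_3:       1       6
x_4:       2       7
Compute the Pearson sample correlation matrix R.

Step 1 — column means:
  mean(X) = (3 + 6 + 1 + 2) / 4 = 12/4 = 3
  mean(Y) = (6 + 8 + 6 + 7) / 4 = 27/4 = 6.75

Step 2 — sample variances and covariances s[i,j] = (1/(n-1)) · Σ_k (x_{k,i} - mean_i) · (x_{k,j} - mean_j), with n-1 = 3:
  s[X,X] = ((0)·(0) + (3)·(3) + (-2)·(-2) + (-1)·(-1)) / 3 = 14/3 = 4.6667
  s[X,Y] = ((0)·(-0.75) + (3)·(1.25) + (-2)·(-0.75) + (-1)·(0.25)) / 3 = 5/3 = 1.6667
  s[Y,Y] = ((-0.75)·(-0.75) + (1.25)·(1.25) + (-0.75)·(-0.75) + (0.25)·(0.25)) / 3 = 2.75/3 = 0.9167
  Sample standard deviations s_i = √(s[i,i]):
  s(X) = √(4.6667) = 2.1602
  s(Y) = √(0.9167) = 0.9574

Step 3 — r_{ij} = s_{ij} / (s_i · s_j):
  r[X,X] = 1 (diagonal).
  r[X,Y] = 1.6667 / (2.1602 · 0.9574) = 1.6667 / 2.0683 = 0.8058
  r[Y,Y] = 1 (diagonal).

R is symmetric with unit diagonal. Assembling:

R = [[1, 0.8058],
 [0.8058, 1]]


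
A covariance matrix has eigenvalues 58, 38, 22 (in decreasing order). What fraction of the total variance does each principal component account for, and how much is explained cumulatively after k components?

Step 1 — total variance = trace(Sigma) = Σ λ_i = 58 + 38 + 22 = 118.

Step 2 — fraction explained by component i = λ_i / Σ λ:
  PC1: 58/118 = 0.4915
  PC2: 38/118 = 0.322
  PC3: 22/118 = 0.1864

Step 3 — cumulative fraction after k components = (λ_1 + ... + λ_k) / Σ λ:
  k = 1: 58/118 = 0.4915
  k = 2: (58 + 38)/118 = 96/118 = 0.8136
  k = 3: (58 + 38 + 22)/118 = 118/118 = 1

Summary (fraction, with percent):

explained: PC1 0.4915 (49.15%), PC2 0.322 (32.2%), PC3 0.1864 (18.64%);  cumulative: 0.4915, 0.8136, 1


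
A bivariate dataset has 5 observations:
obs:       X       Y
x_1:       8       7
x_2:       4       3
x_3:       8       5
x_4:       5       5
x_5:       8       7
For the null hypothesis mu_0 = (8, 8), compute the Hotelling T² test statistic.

Step 1 — sample mean vector:
  mean(X) = (8 + 4 + 8 + 5 + 8) / 5 = 33/5 = 6.6
  mean(Y) = (7 + 3 + 5 + 5 + 7) / 5 = 27/5 = 5.4
  x̄ = (6.6, 5.4),  deviation x̄ - mu_0 = (6.6, 5.4) - (8, 8) = (-1.4, -2.6).

Step 2 — sample covariance matrix, S[i,j] = (1/(n-1)) · Σ_k (x_{k,i} - mean_i) · (x_{k,j} - mean_j), divisor n-1 = 4:
  S[X,X] = ((1.4)·(1.4) + (-2.6)·(-2.6) + (1.4)·(1.4) + (-1.6)·(-1.6) + (1.4)·(1.4)) / 4 = 15.2/4 = 3.8
  S[X,Y] = ((1.4)·(1.6) + (-2.6)·(-2.4) + (1.4)·(-0.4) + (-1.6)·(-0.4) + (1.4)·(1.6)) / 4 = 10.8/4 = 2.7
  S[Y,Y] = ((1.6)·(1.6) + (-2.4)·(-2.4) + (-0.4)·(-0.4) + (-0.4)·(-0.4) + (1.6)·(1.6)) / 4 = 11.2/4 = 2.8
  S = [[3.8, 2.7],
 [2.7, 2.8]].

Step 3 — invert S. det(S) = 3.8·2.8 - (2.7)² = 3.35.
  S^{-1} = (1/det) · [[d, -b], [-b, a]] = [[0.8358, -0.806],
 [-0.806, 1.1343]].

Step 4 — quadratic form (x̄ - mu_0)^T · S^{-1} · (x̄ - mu_0):
  S^{-1} · (x̄ - mu_0) = (0.9254, -1.8209),
  (x̄ - mu_0)^T · [...] = (-1.4)·(0.9254) + (-2.6)·(-1.8209) = 3.4388.

Step 5 — scale by n: T² = 5 · 3.4388 = 17.194.

T² ≈ 17.194


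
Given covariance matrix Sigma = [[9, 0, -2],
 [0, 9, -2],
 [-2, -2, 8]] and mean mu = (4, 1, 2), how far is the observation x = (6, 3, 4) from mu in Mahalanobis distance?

Step 1 — centre the observation: (x - mu) = (2, 2, 2).

Step 2 — invert Sigma (cofactor / det for 3×3, or solve directly):
  Sigma^{-1} = [[0.1181, 0.0069, 0.0312],
 [0.0069, 0.1181, 0.0312],
 [0.0312, 0.0312, 0.1406]].

Step 3 — form the quadratic (x - mu)^T · Sigma^{-1} · (x - mu):
  Sigma^{-1} · (x - mu) = (0.3125, 0.3125, 0.4062).
  (x - mu)^T · [Sigma^{-1} · (x - mu)] = (2)·(0.3125) + (2)·(0.3125) + (2)·(0.4062) = 2.0625.

Step 4 — take square root: d = √(2.0625) ≈ 1.4361.

d(x, mu) = √(2.0625) ≈ 1.4361


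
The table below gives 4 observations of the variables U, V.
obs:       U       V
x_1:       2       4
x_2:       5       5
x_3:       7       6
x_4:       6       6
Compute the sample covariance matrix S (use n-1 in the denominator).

Step 1 — column means:
  mean(U) = (2 + 5 + 7 + 6) / 4 = 20/4 = 5
  mean(V) = (4 + 5 + 6 + 6) / 4 = 21/4 = 5.25

Step 2 — sample covariance S[i,j] = (1/(n-1)) · Σ_k (x_{k,i} - mean_i) · (x_{k,j} - mean_j), with n-1 = 3.
  S[U,U] = ((-3)·(-3) + (0)·(0) + (2)·(2) + (1)·(1)) / 3 = 14/3 = 4.6667
  S[U,V] = ((-3)·(-1.25) + (0)·(-0.25) + (2)·(0.75) + (1)·(0.75)) / 3 = 6/3 = 2
  S[V,V] = ((-1.25)·(-1.25) + (-0.25)·(-0.25) + (0.75)·(0.75) + (0.75)·(0.75)) / 3 = 2.75/3 = 0.9167

S is symmetric (S[j,i] = S[i,j]). Assembling:

S = [[4.6667, 2],
 [2, 0.9167]]


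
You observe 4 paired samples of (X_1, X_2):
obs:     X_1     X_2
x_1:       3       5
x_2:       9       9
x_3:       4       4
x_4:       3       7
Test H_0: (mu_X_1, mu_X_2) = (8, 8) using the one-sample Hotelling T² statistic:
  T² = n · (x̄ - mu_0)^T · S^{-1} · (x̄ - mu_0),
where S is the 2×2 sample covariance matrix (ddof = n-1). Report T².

Step 1 — sample mean vector:
  mean(X_1) = (3 + 9 + 4 + 3) / 4 = 19/4 = 4.75
  mean(X_2) = (5 + 9 + 4 + 7) / 4 = 25/4 = 6.25
  x̄ = (4.75, 6.25),  deviation x̄ - mu_0 = (4.75, 6.25) - (8, 8) = (-3.25, -1.75).

Step 2 — sample covariance matrix, S[i,j] = (1/(n-1)) · Σ_k (x_{k,i} - mean_i) · (x_{k,j} - mean_j), divisor n-1 = 3:
  S[X_1,X_1] = ((-1.75)·(-1.75) + (4.25)·(4.25) + (-0.75)·(-0.75) + (-1.75)·(-1.75)) / 3 = 24.75/3 = 8.25
  S[X_1,X_2] = ((-1.75)·(-1.25) + (4.25)·(2.75) + (-0.75)·(-2.25) + (-1.75)·(0.75)) / 3 = 14.25/3 = 4.75
  S[X_2,X_2] = ((-1.25)·(-1.25) + (2.75)·(2.75) + (-2.25)·(-2.25) + (0.75)·(0.75)) / 3 = 14.75/3 = 4.9167
  S = [[8.25, 4.75],
 [4.75, 4.9167]].

Step 3 — invert S. det(S) = 8.25·4.9167 - (4.75)² = 18.
  S^{-1} = (1/det) · [[d, -b], [-b, a]] = [[0.2731, -0.2639],
 [-0.2639, 0.4583]].

Step 4 — quadratic form (x̄ - mu_0)^T · S^{-1} · (x̄ - mu_0):
  S^{-1} · (x̄ - mu_0) = (-0.4259, 0.0556),
  (x̄ - mu_0)^T · [...] = (-3.25)·(-0.4259) + (-1.75)·(0.0556) = 1.287.

Step 5 — scale by n: T² = 4 · 1.287 = 5.1481.

T² ≈ 5.1481


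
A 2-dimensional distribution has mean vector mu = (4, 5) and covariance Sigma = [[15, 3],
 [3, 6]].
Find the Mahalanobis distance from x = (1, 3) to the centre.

Step 1 — centre the observation: (x - mu) = (-3, -2).

Step 2 — invert Sigma. det(Sigma) = 15·6 - (3)² = 81.
  Sigma^{-1} = (1/det) · [[d, -b], [-b, a]] = [[0.0741, -0.037],
 [-0.037, 0.1852]].

Step 3 — form the quadratic (x - mu)^T · Sigma^{-1} · (x - mu):
  Sigma^{-1} · (x - mu) = (-0.1481, -0.2593).
  (x - mu)^T · [Sigma^{-1} · (x - mu)] = (-3)·(-0.1481) + (-2)·(-0.2593) = 0.963.

Step 4 — take square root: d = √(0.963) ≈ 0.9813.

d(x, mu) = √(0.963) ≈ 0.9813


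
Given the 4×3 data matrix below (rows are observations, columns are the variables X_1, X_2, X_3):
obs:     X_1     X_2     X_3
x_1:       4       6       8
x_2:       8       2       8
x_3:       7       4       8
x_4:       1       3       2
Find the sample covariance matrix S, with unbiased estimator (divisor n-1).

Step 1 — column means:
  mean(X_1) = (4 + 8 + 7 + 1) / 4 = 20/4 = 5
  mean(X_2) = (6 + 2 + 4 + 3) / 4 = 15/4 = 3.75
  mean(X_3) = (8 + 8 + 8 + 2) / 4 = 26/4 = 6.5

Step 2 — sample covariance S[i,j] = (1/(n-1)) · Σ_k (x_{k,i} - mean_i) · (x_{k,j} - mean_j), with n-1 = 3.
  S[X_1,X_1] = ((-1)·(-1) + (3)·(3) + (2)·(2) + (-4)·(-4)) / 3 = 30/3 = 10
  S[X_1,X_2] = ((-1)·(2.25) + (3)·(-1.75) + (2)·(0.25) + (-4)·(-0.75)) / 3 = -4/3 = -1.3333
  S[X_1,X_3] = ((-1)·(1.5) + (3)·(1.5) + (2)·(1.5) + (-4)·(-4.5)) / 3 = 24/3 = 8
  S[X_2,X_2] = ((2.25)·(2.25) + (-1.75)·(-1.75) + (0.25)·(0.25) + (-0.75)·(-0.75)) / 3 = 8.75/3 = 2.9167
  S[X_2,X_3] = ((2.25)·(1.5) + (-1.75)·(1.5) + (0.25)·(1.5) + (-0.75)·(-4.5)) / 3 = 4.5/3 = 1.5
  S[X_3,X_3] = ((1.5)·(1.5) + (1.5)·(1.5) + (1.5)·(1.5) + (-4.5)·(-4.5)) / 3 = 27/3 = 9

S is symmetric (S[j,i] = S[i,j]). Assembling:

S = [[10, -1.3333, 8],
 [-1.3333, 2.9167, 1.5],
 [8, 1.5, 9]]


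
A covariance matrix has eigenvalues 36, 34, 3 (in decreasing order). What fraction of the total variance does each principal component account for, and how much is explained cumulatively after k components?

Step 1 — total variance = trace(Sigma) = Σ λ_i = 36 + 34 + 3 = 73.

Step 2 — fraction explained by component i = λ_i / Σ λ:
  PC1: 36/73 = 0.4932
  PC2: 34/73 = 0.4658
  PC3: 3/73 = 0.0411

Step 3 — cumulative fraction after k components = (λ_1 + ... + λ_k) / Σ λ:
  k = 1: 36/73 = 0.4932
  k = 2: (36 + 34)/73 = 70/73 = 0.9589
  k = 3: (36 + 34 + 3)/73 = 73/73 = 1

Summary (fraction, with percent):

explained: PC1 0.4932 (49.32%), PC2 0.4658 (46.58%), PC3 0.0411 (4.11%);  cumulative: 0.4932, 0.9589, 1


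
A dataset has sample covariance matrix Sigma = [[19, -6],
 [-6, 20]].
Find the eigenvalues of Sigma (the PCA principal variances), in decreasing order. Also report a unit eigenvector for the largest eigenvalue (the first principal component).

Step 1 — characteristic polynomial of 2×2 Sigma:
  det(Sigma - λI) = λ² - trace · λ + det = 0.
  trace = 19 + 20 = 39, det = 19·20 - (-6)² = 344.
Step 2 — discriminant:
  Δ = trace² - 4·det = 1521 - 1376 = 145.
Step 3 — eigenvalues:
  λ = (trace ± √Δ)/2 = (39 ± 12.0416)/2,
  λ_1 = 25.5208,  λ_2 = 13.4792.

Step 4 — unit eigenvector for λ_1: solve (Sigma - λ_1 I)v = 0. First row:
  (19 - 25.5208)·v_x + (-6)·v_y = 0, i.e. (-6.5208)·v_x + (-6)·v_y = 0,
  so v ∝ (b, λ_1 - a) = (-6, 6.5208); multiply by -1 so the first entry is positive: u = (6, -6.5208).
  ||u|| = √((6)² + (-6.5208)²) = √(78.5208) ≈ 8.8612,
  v_1 = u/||u|| ≈ (0.6771, -0.7359) (||v_1|| = 1).

λ_1 = 25.5208,  λ_2 = 13.4792;  v_1 ≈ (0.6771, -0.7359)


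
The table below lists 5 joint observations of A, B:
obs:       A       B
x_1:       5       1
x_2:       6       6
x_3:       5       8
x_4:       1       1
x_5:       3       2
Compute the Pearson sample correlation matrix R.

Step 1 — column means:
  mean(A) = (5 + 6 + 5 + 1 + 3) / 5 = 20/5 = 4
  mean(B) = (1 + 6 + 8 + 1 + 2) / 5 = 18/5 = 3.6

Step 2 — sample variances and covariances s[i,j] = (1/(n-1)) · Σ_k (x_{k,i} - mean_i) · (x_{k,j} - mean_j), with n-1 = 4:
  s[A,A] = ((1)·(1) + (2)·(2) + (1)·(1) + (-3)·(-3) + (-1)·(-1)) / 4 = 16/4 = 4
  s[A,B] = ((1)·(-2.6) + (2)·(2.4) + (1)·(4.4) + (-3)·(-2.6) + (-1)·(-1.6)) / 4 = 16/4 = 4
  s[B,B] = ((-2.6)·(-2.6) + (2.4)·(2.4) + (4.4)·(4.4) + (-2.6)·(-2.6) + (-1.6)·(-1.6)) / 4 = 41.2/4 = 10.3
  Sample standard deviations s_i = √(s[i,i]):
  s(A) = √(4) = 2
  s(B) = √(10.3) = 3.2094

Step 3 — r_{ij} = s_{ij} / (s_i · s_j):
  r[A,A] = 1 (diagonal).
  r[A,B] = 4 / (2 · 3.2094) = 4 / 6.4187 = 0.6232
  r[B,B] = 1 (diagonal).

R is symmetric with unit diagonal. Assembling:

R = [[1, 0.6232],
 [0.6232, 1]]


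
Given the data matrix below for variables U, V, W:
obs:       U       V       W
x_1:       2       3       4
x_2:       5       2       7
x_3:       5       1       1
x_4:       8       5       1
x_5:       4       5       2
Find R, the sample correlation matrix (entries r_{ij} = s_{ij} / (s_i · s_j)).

Step 1 — column means:
  mean(U) = (2 + 5 + 5 + 8 + 4) / 5 = 24/5 = 4.8
  mean(V) = (3 + 2 + 1 + 5 + 5) / 5 = 16/5 = 3.2
  mean(W) = (4 + 7 + 1 + 1 + 2) / 5 = 15/5 = 3

Step 2 — sample variances and covariances s[i,j] = (1/(n-1)) · Σ_k (x_{k,i} - mean_i) · (x_{k,j} - mean_j), with n-1 = 4:
  s[U,U] = ((-2.8)·(-2.8) + (0.2)·(0.2) + (0.2)·(0.2) + (3.2)·(3.2) + (-0.8)·(-0.8)) / 4 = 18.8/4 = 4.7
  s[U,V] = ((-2.8)·(-0.2) + (0.2)·(-1.2) + (0.2)·(-2.2) + (3.2)·(1.8) + (-0.8)·(1.8)) / 4 = 4.2/4 = 1.05
  s[U,W] = ((-2.8)·(1) + (0.2)·(4) + (0.2)·(-2) + (3.2)·(-2) + (-0.8)·(-1)) / 4 = -8/4 = -2
  s[V,V] = ((-0.2)·(-0.2) + (-1.2)·(-1.2) + (-2.2)·(-2.2) + (1.8)·(1.8) + (1.8)·(1.8)) / 4 = 12.8/4 = 3.2
  s[V,W] = ((-0.2)·(1) + (-1.2)·(4) + (-2.2)·(-2) + (1.8)·(-2) + (1.8)·(-1)) / 4 = -6/4 = -1.5
  s[W,W] = ((1)·(1) + (4)·(4) + (-2)·(-2) + (-2)·(-2) + (-1)·(-1)) / 4 = 26/4 = 6.5
  Sample standard deviations s_i = √(s[i,i]):
  s(U) = √(4.7) = 2.1679
  s(V) = √(3.2) = 1.7889
  s(W) = √(6.5) = 2.5495

Step 3 — r_{ij} = s_{ij} / (s_i · s_j):
  r[U,U] = 1 (diagonal).
  r[U,V] = 1.05 / (2.1679 · 1.7889) = 1.05 / 3.8781 = 0.2707
  r[U,W] = -2 / (2.1679 · 2.5495) = -2 / 5.5272 = -0.3618
  r[V,V] = 1 (diagonal).
  r[V,W] = -1.5 / (1.7889 · 2.5495) = -1.5 / 4.5607 = -0.3289
  r[W,W] = 1 (diagonal).

R is symmetric with unit diagonal. Assembling:

R = [[1, 0.2707, -0.3618],
 [0.2707, 1, -0.3289],
 [-0.3618, -0.3289, 1]]


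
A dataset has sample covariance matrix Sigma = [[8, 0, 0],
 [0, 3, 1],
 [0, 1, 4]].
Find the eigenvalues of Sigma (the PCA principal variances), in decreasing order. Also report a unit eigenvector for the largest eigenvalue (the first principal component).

Step 1 — characteristic polynomial p(λ) = det(λI - Sigma) = λ³ - tr·λ² + c_1·λ - det, where tr = trace, c_1 = sum of the principal 2×2 minors, det = det(Sigma):
  tr = 8 + 3 + 4 = 15,
  c_1 = (8·3 - (0)²) + (8·4 - (0)²) + (3·4 - (1)²) = 24 + 32 + 11 = 67,
  det = 8·(3·4 - (1)²) - (0)·((0)·4 - (1)·(0)) + (0)·((0)·(1) - 3·(0)) = 8·(11) - (0)·(0) + (0)·(0) = 88.
  So p(λ) = λ³ - 15λ² + 67λ - 88.
Step 2 — look for an integer root (rational root theorem: any rational root is an integer divisor of 88). Testing λ = 8:
  p(8) = 512 - 960 + 536 - 88 = 0  ✓
  Dividing out (λ - 8): p(λ) = (λ - 8)(λ² - 7λ + 11).
Step 3 — remaining eigenvalues from the quadratic λ² - 7λ + 11 = 0:
  Δ = 7² - 4·11 = 49 - 44 = 5,  λ = (7 ± √5)/2 = (7 ± 2.2361)/2 ≈ 4.618 or 2.382.
  Sorted: λ_1 = 8,  λ_2 = 4.618,  λ_3 = 2.382  (check: sum = 15 = tr ✓).

Step 4 — unit eigenvector for λ_1 = 8: v spans the null space of (Sigma - λ_1 I), whose rows are
  r_1 = (0, 0, 0),  r_2 = (0, -5, 1),  r_3 = (0, 1, -4).
  v is orthogonal to every row, so take v ∝ r_2 × r_3 = ((-5)·(-4) - (1)·(1), (1)·(0) - (0)·(-4), (0)·(1) - (-5)·(0)) = (19, 0, 0).
  Rescale (divide by 19): u = (1, 0, 0).
  ||u|| = √((1)² + (0)² + (0)²) = √(1) = 1,  v_1 = u/||u|| ≈ (1, 0, 0) (||v_1|| = 1).

λ_1 = 8,  λ_2 = 4.618,  λ_3 = 2.382;  v_1 ≈ (1, 0, 0)


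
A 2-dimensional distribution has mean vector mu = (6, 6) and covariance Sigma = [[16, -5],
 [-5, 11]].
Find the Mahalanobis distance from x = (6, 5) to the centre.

Step 1 — centre the observation: (x - mu) = (0, -1).

Step 2 — invert Sigma. det(Sigma) = 16·11 - (-5)² = 151.
  Sigma^{-1} = (1/det) · [[d, -b], [-b, a]] = [[0.0728, 0.0331],
 [0.0331, 0.106]].

Step 3 — form the quadratic (x - mu)^T · Sigma^{-1} · (x - mu):
  Sigma^{-1} · (x - mu) = (-0.0331, -0.106).
  (x - mu)^T · [Sigma^{-1} · (x - mu)] = (0)·(-0.0331) + (-1)·(-0.106) = 0.106.

Step 4 — take square root: d = √(0.106) ≈ 0.3255.

d(x, mu) = √(0.106) ≈ 0.3255


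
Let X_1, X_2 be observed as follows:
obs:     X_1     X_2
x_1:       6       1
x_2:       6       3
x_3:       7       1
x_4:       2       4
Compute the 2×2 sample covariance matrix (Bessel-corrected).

Step 1 — column means:
  mean(X_1) = (6 + 6 + 7 + 2) / 4 = 21/4 = 5.25
  mean(X_2) = (1 + 3 + 1 + 4) / 4 = 9/4 = 2.25

Step 2 — sample covariance S[i,j] = (1/(n-1)) · Σ_k (x_{k,i} - mean_i) · (x_{k,j} - mean_j), with n-1 = 3.
  S[X_1,X_1] = ((0.75)·(0.75) + (0.75)·(0.75) + (1.75)·(1.75) + (-3.25)·(-3.25)) / 3 = 14.75/3 = 4.9167
  S[X_1,X_2] = ((0.75)·(-1.25) + (0.75)·(0.75) + (1.75)·(-1.25) + (-3.25)·(1.75)) / 3 = -8.25/3 = -2.75
  S[X_2,X_2] = ((-1.25)·(-1.25) + (0.75)·(0.75) + (-1.25)·(-1.25) + (1.75)·(1.75)) / 3 = 6.75/3 = 2.25

S is symmetric (S[j,i] = S[i,j]). Assembling:

S = [[4.9167, -2.75],
 [-2.75, 2.25]]


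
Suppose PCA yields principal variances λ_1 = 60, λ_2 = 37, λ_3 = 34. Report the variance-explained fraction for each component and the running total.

Step 1 — total variance = trace(Sigma) = Σ λ_i = 60 + 37 + 34 = 131.

Step 2 — fraction explained by component i = λ_i / Σ λ:
  PC1: 60/131 = 0.458
  PC2: 37/131 = 0.2824
  PC3: 34/131 = 0.2595

Step 3 — cumulative fraction after k components = (λ_1 + ... + λ_k) / Σ λ:
  k = 1: 60/131 = 0.458
  k = 2: (60 + 37)/131 = 97/131 = 0.7405
  k = 3: (60 + 37 + 34)/131 = 131/131 = 1

Summary (fraction, with percent):

explained: PC1 0.458 (45.8%), PC2 0.2824 (28.24%), PC3 0.2595 (25.95%);  cumulative: 0.458, 0.7405, 1


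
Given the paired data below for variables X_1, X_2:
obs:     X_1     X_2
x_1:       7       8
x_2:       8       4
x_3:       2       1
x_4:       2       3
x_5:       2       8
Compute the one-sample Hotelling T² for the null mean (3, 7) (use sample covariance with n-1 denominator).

Step 1 — sample mean vector:
  mean(X_1) = (7 + 8 + 2 + 2 + 2) / 5 = 21/5 = 4.2
  mean(X_2) = (8 + 4 + 1 + 3 + 8) / 5 = 24/5 = 4.8
  x̄ = (4.2, 4.8),  deviation x̄ - mu_0 = (4.2, 4.8) - (3, 7) = (1.2, -2.2).

Step 2 — sample covariance matrix, S[i,j] = (1/(n-1)) · Σ_k (x_{k,i} - mean_i) · (x_{k,j} - mean_j), divisor n-1 = 4:
  S[X_1,X_1] = ((2.8)·(2.8) + (3.8)·(3.8) + (-2.2)·(-2.2) + (-2.2)·(-2.2) + (-2.2)·(-2.2)) / 4 = 36.8/4 = 9.2
  S[X_1,X_2] = ((2.8)·(3.2) + (3.8)·(-0.8) + (-2.2)·(-3.8) + (-2.2)·(-1.8) + (-2.2)·(3.2)) / 4 = 11.2/4 = 2.8
  S[X_2,X_2] = ((3.2)·(3.2) + (-0.8)·(-0.8) + (-3.8)·(-3.8) + (-1.8)·(-1.8) + (3.2)·(3.2)) / 4 = 38.8/4 = 9.7
  S = [[9.2, 2.8],
 [2.8, 9.7]].

Step 3 — invert S. det(S) = 9.2·9.7 - (2.8)² = 81.4.
  S^{-1} = (1/det) · [[d, -b], [-b, a]] = [[0.1192, -0.0344],
 [-0.0344, 0.113]].

Step 4 — quadratic form (x̄ - mu_0)^T · S^{-1} · (x̄ - mu_0):
  S^{-1} · (x̄ - mu_0) = (0.2187, -0.2899),
  (x̄ - mu_0)^T · [...] = (1.2)·(0.2187) + (-2.2)·(-0.2899) = 0.9002.

Step 5 — scale by n: T² = 5 · 0.9002 = 4.5012.

T² ≈ 4.5012


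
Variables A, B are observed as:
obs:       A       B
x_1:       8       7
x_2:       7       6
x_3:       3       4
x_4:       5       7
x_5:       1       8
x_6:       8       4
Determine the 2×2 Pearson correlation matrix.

Step 1 — column means:
  mean(A) = (8 + 7 + 3 + 5 + 1 + 8) / 6 = 32/6 = 5.3333
  mean(B) = (7 + 6 + 4 + 7 + 8 + 4) / 6 = 36/6 = 6

Step 2 — sample variances and covariances s[i,j] = (1/(n-1)) · Σ_k (x_{k,i} - mean_i) · (x_{k,j} - mean_j), with n-1 = 5:
  s[A,A] = ((2.6667)·(2.6667) + (1.6667)·(1.6667) + (-2.3333)·(-2.3333) + (-0.3333)·(-0.3333) + (-4.3333)·(-4.3333) + (2.6667)·(2.6667)) / 5 = 41.3333/5 = 8.2667
  s[A,B] = ((2.6667)·(1) + (1.6667)·(0) + (-2.3333)·(-2) + (-0.3333)·(1) + (-4.3333)·(2) + (2.6667)·(-2)) / 5 = -7/5 = -1.4
  s[B,B] = ((1)·(1) + (0)·(0) + (-2)·(-2) + (1)·(1) + (2)·(2) + (-2)·(-2)) / 5 = 14/5 = 2.8
  Sample standard deviations s_i = √(s[i,i]):
  s(A) = √(8.2667) = 2.8752
  s(B) = √(2.8) = 1.6733

Step 3 — r_{ij} = s_{ij} / (s_i · s_j):
  r[A,A] = 1 (diagonal).
  r[A,B] = -1.4 / (2.8752 · 1.6733) = -1.4 / 4.8111 = -0.291
  r[B,B] = 1 (diagonal).

R is symmetric with unit diagonal. Assembling:

R = [[1, -0.291],
 [-0.291, 1]]


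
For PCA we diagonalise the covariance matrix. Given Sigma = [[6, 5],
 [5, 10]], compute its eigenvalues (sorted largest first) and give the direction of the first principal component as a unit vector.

Step 1 — characteristic polynomial of 2×2 Sigma:
  det(Sigma - λI) = λ² - trace · λ + det = 0.
  trace = 6 + 10 = 16, det = 6·10 - (5)² = 35.
Step 2 — discriminant:
  Δ = trace² - 4·det = 256 - 140 = 116.
Step 3 — eigenvalues:
  λ = (trace ± √Δ)/2 = (16 ± 10.7703)/2,
  λ_1 = 13.3852,  λ_2 = 2.6148.

Step 4 — unit eigenvector for λ_1: solve (Sigma - λ_1 I)v = 0. First row:
  (6 - 13.3852)·v_x + (5)·v_y = 0, i.e. (-7.3852)·v_x + (5)·v_y = 0,
  so v ∝ (b, λ_1 - a) = (5, 7.3852) = u.
  ||u|| = √((5)² + (7.3852)²) = √(79.5407) ≈ 8.9186,
  v_1 = u/||u|| ≈ (0.5606, 0.8281) (||v_1|| = 1).

λ_1 = 13.3852,  λ_2 = 2.6148;  v_1 ≈ (0.5606, 0.8281)


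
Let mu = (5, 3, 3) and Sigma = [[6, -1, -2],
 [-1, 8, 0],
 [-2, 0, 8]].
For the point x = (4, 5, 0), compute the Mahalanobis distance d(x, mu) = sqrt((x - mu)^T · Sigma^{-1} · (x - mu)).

Step 1 — centre the observation: (x - mu) = (-1, 2, -3).

Step 2 — invert Sigma (cofactor / det for 3×3, or solve directly):
  Sigma^{-1} = [[0.186, 0.0233, 0.0465],
 [0.0233, 0.1279, 0.0058],
 [0.0465, 0.0058, 0.1366]].

Step 3 — form the quadratic (x - mu)^T · Sigma^{-1} · (x - mu):
  Sigma^{-1} · (x - mu) = (-0.2791, 0.2151, -0.4448).
  (x - mu)^T · [Sigma^{-1} · (x - mu)] = (-1)·(-0.2791) + (2)·(0.2151) + (-3)·(-0.4448) = 2.0436.

Step 4 — take square root: d = √(2.0436) ≈ 1.4295.

d(x, mu) = √(2.0436) ≈ 1.4295


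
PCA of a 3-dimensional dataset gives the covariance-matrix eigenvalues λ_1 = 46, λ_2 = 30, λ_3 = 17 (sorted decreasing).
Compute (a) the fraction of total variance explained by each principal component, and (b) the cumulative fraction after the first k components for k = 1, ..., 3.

Step 1 — total variance = trace(Sigma) = Σ λ_i = 46 + 30 + 17 = 93.

Step 2 — fraction explained by component i = λ_i / Σ λ:
  PC1: 46/93 = 0.4946
  PC2: 30/93 = 0.3226
  PC3: 17/93 = 0.1828

Step 3 — cumulative fraction after k components = (λ_1 + ... + λ_k) / Σ λ:
  k = 1: 46/93 = 0.4946
  k = 2: (46 + 30)/93 = 76/93 = 0.8172
  k = 3: (46 + 30 + 17)/93 = 93/93 = 1

Summary (fraction, with percent):

explained: PC1 0.4946 (49.46%), PC2 0.3226 (32.26%), PC3 0.1828 (18.28%);  cumulative: 0.4946, 0.8172, 1


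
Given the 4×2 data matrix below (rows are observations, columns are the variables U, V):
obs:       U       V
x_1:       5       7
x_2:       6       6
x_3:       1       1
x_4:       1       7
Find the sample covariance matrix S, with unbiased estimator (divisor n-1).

Step 1 — column means:
  mean(U) = (5 + 6 + 1 + 1) / 4 = 13/4 = 3.25
  mean(V) = (7 + 6 + 1 + 7) / 4 = 21/4 = 5.25

Step 2 — sample covariance S[i,j] = (1/(n-1)) · Σ_k (x_{k,i} - mean_i) · (x_{k,j} - mean_j), with n-1 = 3.
  S[U,U] = ((1.75)·(1.75) + (2.75)·(2.75) + (-2.25)·(-2.25) + (-2.25)·(-2.25)) / 3 = 20.75/3 = 6.9167
  S[U,V] = ((1.75)·(1.75) + (2.75)·(0.75) + (-2.25)·(-4.25) + (-2.25)·(1.75)) / 3 = 10.75/3 = 3.5833
  S[V,V] = ((1.75)·(1.75) + (0.75)·(0.75) + (-4.25)·(-4.25) + (1.75)·(1.75)) / 3 = 24.75/3 = 8.25

S is symmetric (S[j,i] = S[i,j]). Assembling:

S = [[6.9167, 3.5833],
 [3.5833, 8.25]]


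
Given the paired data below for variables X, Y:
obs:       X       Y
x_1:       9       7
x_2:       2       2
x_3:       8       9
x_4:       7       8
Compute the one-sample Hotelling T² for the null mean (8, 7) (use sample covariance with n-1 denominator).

Step 1 — sample mean vector:
  mean(X) = (9 + 2 + 8 + 7) / 4 = 26/4 = 6.5
  mean(Y) = (7 + 2 + 9 + 8) / 4 = 26/4 = 6.5
  x̄ = (6.5, 6.5),  deviation x̄ - mu_0 = (6.5, 6.5) - (8, 7) = (-1.5, -0.5).

Step 2 — sample covariance matrix, S[i,j] = (1/(n-1)) · Σ_k (x_{k,i} - mean_i) · (x_{k,j} - mean_j), divisor n-1 = 3:
  S[X,X] = ((2.5)·(2.5) + (-4.5)·(-4.5) + (1.5)·(1.5) + (0.5)·(0.5)) / 3 = 29/3 = 9.6667
  S[X,Y] = ((2.5)·(0.5) + (-4.5)·(-4.5) + (1.5)·(2.5) + (0.5)·(1.5)) / 3 = 26/3 = 8.6667
  S[Y,Y] = ((0.5)·(0.5) + (-4.5)·(-4.5) + (2.5)·(2.5) + (1.5)·(1.5)) / 3 = 29/3 = 9.6667
  S = [[9.6667, 8.6667],
 [8.6667, 9.6667]].

Step 3 — invert S. det(S) = 9.6667·9.6667 - (8.6667)² = 18.3333.
  S^{-1} = (1/det) · [[d, -b], [-b, a]] = [[0.5273, -0.4727],
 [-0.4727, 0.5273]].

Step 4 — quadratic form (x̄ - mu_0)^T · S^{-1} · (x̄ - mu_0):
  S^{-1} · (x̄ - mu_0) = (-0.5545, 0.4455),
  (x̄ - mu_0)^T · [...] = (-1.5)·(-0.5545) + (-0.5)·(0.4455) = 0.6091.

Step 5 — scale by n: T² = 4 · 0.6091 = 2.4364.

T² ≈ 2.4364
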